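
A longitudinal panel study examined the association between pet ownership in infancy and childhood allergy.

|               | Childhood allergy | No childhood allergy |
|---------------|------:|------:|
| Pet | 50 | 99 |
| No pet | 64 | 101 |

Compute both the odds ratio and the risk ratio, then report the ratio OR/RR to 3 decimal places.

Cells: a = 50, b = 99, c = 64, d = 101.
OR = (50·101)/(99·64) = 5050/6336 = 0.79703
Risk in exposed = 50/149 = 0.33557; risk in unexposed = 64/165 = 0.38788; RR = 0.86514
OR/RR = 0.79703 / 0.86514 = 0.92127
The outcome is not rare, so the OR lies further from 1 than the RR.

0.921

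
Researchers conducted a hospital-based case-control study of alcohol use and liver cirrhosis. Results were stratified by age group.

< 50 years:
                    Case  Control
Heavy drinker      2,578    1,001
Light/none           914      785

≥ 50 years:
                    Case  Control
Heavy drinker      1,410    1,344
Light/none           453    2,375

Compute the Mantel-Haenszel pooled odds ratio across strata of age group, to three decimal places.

OR_MH = Σ(aᵢdᵢ/nᵢ) / Σ(bᵢcᵢ/nᵢ), where nᵢ is the stratum total.
Stratum 1 (< 50 years): n = 5278; a·d/n = 2578·785/5278 = 383.4274; b·c/n = 1001·914/5278 = 173.3448
Stratum 2 (≥ 50 years): n = 5582; a·d/n = 1410·2375/5582 = 599.9194; b·c/n = 1344·453/5582 = 109.0706
OR_MH = (383.4274 + 599.9194) / (173.3448 + 109.0706) = 983.3468 / 282.4154 = 3.48192

3.482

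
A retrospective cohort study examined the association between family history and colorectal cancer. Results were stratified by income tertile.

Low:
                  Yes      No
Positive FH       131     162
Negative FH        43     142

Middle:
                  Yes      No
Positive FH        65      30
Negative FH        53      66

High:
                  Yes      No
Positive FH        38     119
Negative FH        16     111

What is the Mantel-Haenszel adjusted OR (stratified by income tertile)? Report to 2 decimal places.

OR_MH = Σ(aᵢdᵢ/nᵢ) / Σ(bᵢcᵢ/nᵢ), where nᵢ is the stratum total.
Stratum 1 (Low): n = 478; a·d/n = 131·142/478 = 38.9163; b·c/n = 162·43/478 = 14.5732
Stratum 2 (Middle): n = 214; a·d/n = 65·66/214 = 20.0467; b·c/n = 30·53/214 = 7.4299
Stratum 3 (High): n = 284; a·d/n = 38·111/284 = 14.8521; b·c/n = 119·16/284 = 6.7042
OR_MH = (38.9163 + 20.0467 + 14.8521) / (14.5732 + 7.4299 + 6.7042) = 73.8152 / 28.7074 = 2.57130

2.57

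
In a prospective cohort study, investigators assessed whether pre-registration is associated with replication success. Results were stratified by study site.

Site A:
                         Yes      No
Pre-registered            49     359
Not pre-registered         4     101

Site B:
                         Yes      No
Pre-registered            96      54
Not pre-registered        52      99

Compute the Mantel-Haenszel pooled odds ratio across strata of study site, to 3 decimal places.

3.399

OR_MH = Σ(aᵢdᵢ/nᵢ) / Σ(bᵢcᵢ/nᵢ), where nᵢ is the stratum total.
Stratum 1 (Site A): n = 513; a·d/n = 49·101/513 = 9.6472; b·c/n = 359·4/513 = 2.7992
Stratum 2 (Site B): n = 301; a·d/n = 96·99/301 = 31.5748; b·c/n = 54·52/301 = 9.3289
OR_MH = (9.6472 + 31.5748) / (2.7992 + 9.3289) = 41.2219 / 12.1281 = 3.39887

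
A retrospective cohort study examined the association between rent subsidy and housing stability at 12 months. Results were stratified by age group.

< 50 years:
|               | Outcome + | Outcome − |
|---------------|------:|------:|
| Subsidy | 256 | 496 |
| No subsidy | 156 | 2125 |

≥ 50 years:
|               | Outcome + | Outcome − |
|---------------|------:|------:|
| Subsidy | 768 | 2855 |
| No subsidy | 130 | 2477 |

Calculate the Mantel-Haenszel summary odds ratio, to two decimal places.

OR_MH = Σ(aᵢdᵢ/nᵢ) / Σ(bᵢcᵢ/nᵢ), where nᵢ is the stratum total.
Stratum 1 (< 50 years): n = 3033; a·d/n = 256·2125/3033 = 179.3604; b·c/n = 496·156/3033 = 25.5114
Stratum 2 (≥ 50 years): n = 6230; a·d/n = 768·2477/6230 = 305.3509; b·c/n = 2855·130/6230 = 59.5746
OR_MH = (179.3604 + 305.3509) / (25.5114 + 59.5746) = 484.7113 / 85.0860 = 5.69672

5.70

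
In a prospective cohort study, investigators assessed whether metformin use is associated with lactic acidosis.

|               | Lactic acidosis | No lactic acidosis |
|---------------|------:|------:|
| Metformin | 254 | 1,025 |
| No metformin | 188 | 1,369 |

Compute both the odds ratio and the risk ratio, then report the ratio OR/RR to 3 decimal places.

Cells: a = 254, b = 1025, c = 188, d = 1369.
OR = (254·1369)/(1025·188) = 347726/192700 = 1.80449
Risk in exposed = 254/1279 = 0.19859; risk in unexposed = 188/1557 = 0.12075; RR = 1.64473
OR/RR = 1.80449 / 1.64473 = 1.09714
The outcome is not rare, so the OR lies further from 1 than the RR.

1.097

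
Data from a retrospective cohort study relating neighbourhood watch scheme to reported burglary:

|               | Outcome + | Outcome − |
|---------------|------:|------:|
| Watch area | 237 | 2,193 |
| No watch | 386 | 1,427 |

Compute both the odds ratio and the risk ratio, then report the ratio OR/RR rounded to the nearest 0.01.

0.87

Cells: a = 237, b = 2193, c = 386, d = 1427.
OR = (237·1427)/(2193·386) = 338199/846498 = 0.39953
Risk in exposed = 237/2430 = 0.09753; risk in unexposed = 386/1813 = 0.21291; RR = 0.45809
OR/RR = 0.39953 / 0.45809 = 0.87216
The outcome is not rare, so the OR lies further from 1 than the RR.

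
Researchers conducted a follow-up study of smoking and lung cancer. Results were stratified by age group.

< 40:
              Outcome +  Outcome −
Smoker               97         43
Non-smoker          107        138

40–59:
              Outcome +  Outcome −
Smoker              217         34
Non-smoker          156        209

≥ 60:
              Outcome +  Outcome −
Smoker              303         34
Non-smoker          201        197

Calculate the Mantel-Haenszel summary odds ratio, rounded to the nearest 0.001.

6.350

OR_MH = Σ(aᵢdᵢ/nᵢ) / Σ(bᵢcᵢ/nᵢ), where nᵢ is the stratum total.
Stratum 1 (< 40): n = 385; a·d/n = 97·138/385 = 34.7688; b·c/n = 43·107/385 = 11.9506
Stratum 2 (40–59): n = 616; a·d/n = 217·209/616 = 73.6250; b·c/n = 34·156/616 = 8.6104
Stratum 3 (≥ 60): n = 735; a·d/n = 303·197/735 = 81.2122; b·c/n = 34·201/735 = 9.2980
OR_MH = (34.7688 + 73.6250 + 81.2122) / (11.9506 + 8.6104 + 9.2980) = 189.6061 / 29.8590 = 6.35005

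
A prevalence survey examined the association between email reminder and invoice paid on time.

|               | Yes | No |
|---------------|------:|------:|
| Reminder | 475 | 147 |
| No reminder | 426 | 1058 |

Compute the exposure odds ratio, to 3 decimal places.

8.025

Cells: a = 475, b = 147, c = 426, d = 1058.
OR = (a·d)/(b·c) = (475 × 1058) / (147 × 426) = 502550 / 62622 = 8.02513
The odds of invoice paid on time are about 8.03 times as high in the reminder group.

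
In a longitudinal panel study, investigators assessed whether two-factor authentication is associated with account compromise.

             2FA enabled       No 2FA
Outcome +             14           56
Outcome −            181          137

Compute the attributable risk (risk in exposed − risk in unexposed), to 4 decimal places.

Reading the table with exposure as columns: a = 14 (2FA enabled, case), b = 181 (2FA enabled, non-case), c = 56 (No 2FA, case), d = 137.
Risk in exposed = 14/195 = 0.071795; risk in unexposed = 56/193 = 0.290155.
Risk difference = 0.071795 − 0.290155 = -0.218361

-0.2184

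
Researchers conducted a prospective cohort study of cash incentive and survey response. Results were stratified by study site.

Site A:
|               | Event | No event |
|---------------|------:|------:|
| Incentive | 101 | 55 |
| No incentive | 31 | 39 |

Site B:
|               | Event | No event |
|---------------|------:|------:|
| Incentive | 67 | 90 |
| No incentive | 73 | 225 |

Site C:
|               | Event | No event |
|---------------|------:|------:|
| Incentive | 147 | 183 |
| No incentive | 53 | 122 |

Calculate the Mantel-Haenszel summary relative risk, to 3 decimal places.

RR_MH = Σ(aᵢ·n₀ᵢ/nᵢ) / Σ(cᵢ·n₁ᵢ/nᵢ), with n₁ᵢ = aᵢ+bᵢ (exposed), n₀ᵢ = cᵢ+dᵢ (unexposed), nᵢ = n₁ᵢ+n₀ᵢ.
Stratum 1 (Site A): n₁ = 156, n₀ = 70, n = 226; a·n₀/n = 101·70/226 = 31.2832; c·n₁/n = 31·156/226 = 21.3982
Stratum 2 (Site B): n₁ = 157, n₀ = 298, n = 455; a·n₀/n = 67·298/455 = 43.8813; c·n₁/n = 73·157/455 = 25.1890
Stratum 3 (Site C): n₁ = 330, n₀ = 175, n = 505; a·n₀/n = 147·175/505 = 50.9406; c·n₁/n = 53·330/505 = 34.6337
RR_MH = (31.2832 + 43.8813 + 50.9406) / (21.3982 + 25.1890 + 34.6337) = 126.1051 / 81.2209 = 1.55262

1.553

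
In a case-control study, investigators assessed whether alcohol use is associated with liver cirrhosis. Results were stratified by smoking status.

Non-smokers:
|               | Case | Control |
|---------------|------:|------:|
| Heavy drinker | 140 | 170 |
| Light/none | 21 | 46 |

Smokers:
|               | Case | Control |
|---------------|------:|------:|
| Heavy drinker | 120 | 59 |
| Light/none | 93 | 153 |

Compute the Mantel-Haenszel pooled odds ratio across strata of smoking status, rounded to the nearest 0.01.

OR_MH = Σ(aᵢdᵢ/nᵢ) / Σ(bᵢcᵢ/nᵢ), where nᵢ is the stratum total.
Stratum 1 (Non-smokers): n = 377; a·d/n = 140·46/377 = 17.0822; b·c/n = 170·21/377 = 9.4695
Stratum 2 (Smokers): n = 425; a·d/n = 120·153/425 = 43.2000; b·c/n = 59·93/425 = 12.9106
OR_MH = (17.0822 + 43.2000) / (9.4695 + 12.9106) = 60.2822 / 22.3801 = 2.69357

2.69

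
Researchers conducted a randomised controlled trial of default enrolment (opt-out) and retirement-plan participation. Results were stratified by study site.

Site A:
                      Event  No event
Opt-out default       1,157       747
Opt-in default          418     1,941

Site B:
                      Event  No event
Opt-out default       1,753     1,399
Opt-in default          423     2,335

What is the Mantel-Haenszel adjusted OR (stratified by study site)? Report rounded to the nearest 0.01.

7.03

OR_MH = Σ(aᵢdᵢ/nᵢ) / Σ(bᵢcᵢ/nᵢ), where nᵢ is the stratum total.
Stratum 1 (Site A): n = 4263; a·d/n = 1157·1941/4263 = 526.7973; b·c/n = 747·418/4263 = 73.2456
Stratum 2 (Site B): n = 5910; a·d/n = 1753·2335/5910 = 692.5981; b·c/n = 1399·423/5910 = 100.1315
OR_MH = (526.7973 + 692.5981) / (73.2456 + 100.1315) = 1219.3955 / 173.3771 = 7.03320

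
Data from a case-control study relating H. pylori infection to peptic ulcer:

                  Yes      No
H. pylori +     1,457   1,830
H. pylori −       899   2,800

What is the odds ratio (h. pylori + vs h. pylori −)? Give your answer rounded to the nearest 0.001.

Cells: a = 1457, b = 1830, c = 899, d = 2800.
OR = (a·d)/(b·c) = (1457 × 2800) / (1830 × 899) = 4079600 / 1645170 = 2.47974
The odds of peptic ulcer are about 2.48 times as high in the h. pylori + group.

2.480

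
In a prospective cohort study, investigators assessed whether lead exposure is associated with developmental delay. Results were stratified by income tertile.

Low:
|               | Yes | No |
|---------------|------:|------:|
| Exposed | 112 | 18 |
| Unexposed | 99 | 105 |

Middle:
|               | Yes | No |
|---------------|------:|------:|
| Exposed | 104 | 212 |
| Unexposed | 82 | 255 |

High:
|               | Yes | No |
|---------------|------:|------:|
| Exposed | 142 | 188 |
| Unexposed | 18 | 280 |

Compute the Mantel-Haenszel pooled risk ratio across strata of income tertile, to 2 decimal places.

2.16

RR_MH = Σ(aᵢ·n₀ᵢ/nᵢ) / Σ(cᵢ·n₁ᵢ/nᵢ), with n₁ᵢ = aᵢ+bᵢ (exposed), n₀ᵢ = cᵢ+dᵢ (unexposed), nᵢ = n₁ᵢ+n₀ᵢ.
Stratum 1 (Low): n₁ = 130, n₀ = 204, n = 334; a·n₀/n = 112·204/334 = 68.4072; c·n₁/n = 99·130/334 = 38.5329
Stratum 2 (Middle): n₁ = 316, n₀ = 337, n = 653; a·n₀/n = 104·337/653 = 53.6723; c·n₁/n = 82·316/653 = 39.6815
Stratum 3 (High): n₁ = 330, n₀ = 298, n = 628; a·n₀/n = 142·298/628 = 67.3822; c·n₁/n = 18·330/628 = 9.4586
RR_MH = (68.4072 + 53.6723 + 67.3822) / (38.5329 + 39.6815 + 9.4586) = 189.4616 / 87.6730 = 2.16100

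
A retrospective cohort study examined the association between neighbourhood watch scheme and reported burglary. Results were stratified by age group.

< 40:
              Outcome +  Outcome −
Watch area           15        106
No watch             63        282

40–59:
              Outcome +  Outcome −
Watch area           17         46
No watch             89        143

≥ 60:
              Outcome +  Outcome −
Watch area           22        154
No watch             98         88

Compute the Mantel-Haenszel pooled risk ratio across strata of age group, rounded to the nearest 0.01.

0.43

RR_MH = Σ(aᵢ·n₀ᵢ/nᵢ) / Σ(cᵢ·n₁ᵢ/nᵢ), with n₁ᵢ = aᵢ+bᵢ (exposed), n₀ᵢ = cᵢ+dᵢ (unexposed), nᵢ = n₁ᵢ+n₀ᵢ.
Stratum 1 (< 40): n₁ = 121, n₀ = 345, n = 466; a·n₀/n = 15·345/466 = 11.1052; c·n₁/n = 63·121/466 = 16.3584
Stratum 2 (40–59): n₁ = 63, n₀ = 232, n = 295; a·n₀/n = 17·232/295 = 13.3695; c·n₁/n = 89·63/295 = 19.0068
Stratum 3 (≥ 60): n₁ = 176, n₀ = 186, n = 362; a·n₀/n = 22·186/362 = 11.3039; c·n₁/n = 98·176/362 = 47.6464
RR_MH = (11.1052 + 13.3695 + 11.3039) / (16.3584 + 19.0068 + 47.6464) = 35.7785 / 83.0116 = 0.43101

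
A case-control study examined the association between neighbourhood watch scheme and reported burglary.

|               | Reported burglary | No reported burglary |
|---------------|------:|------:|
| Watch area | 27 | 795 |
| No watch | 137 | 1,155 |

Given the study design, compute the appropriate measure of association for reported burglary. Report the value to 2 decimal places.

Cells: a = 27, b = 795, c = 137, d = 1155.
This is a case-control study: participants were sampled on outcome status, so risks in the source population cannot be estimated directly — relative risk is not valid here. The odds ratio is the appropriate measure.
OR = (a·d)/(b·c) = (27 × 1155) / (795 × 137) = 31185 / 108915 = 0.28632

0.29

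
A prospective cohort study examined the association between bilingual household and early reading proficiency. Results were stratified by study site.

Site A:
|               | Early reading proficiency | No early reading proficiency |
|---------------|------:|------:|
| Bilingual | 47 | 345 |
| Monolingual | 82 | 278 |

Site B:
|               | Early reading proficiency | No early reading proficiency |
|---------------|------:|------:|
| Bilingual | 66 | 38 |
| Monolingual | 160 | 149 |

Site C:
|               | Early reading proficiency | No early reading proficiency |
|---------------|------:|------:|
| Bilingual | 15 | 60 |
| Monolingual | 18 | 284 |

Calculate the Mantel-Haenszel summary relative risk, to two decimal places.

0.97

RR_MH = Σ(aᵢ·n₀ᵢ/nᵢ) / Σ(cᵢ·n₁ᵢ/nᵢ), with n₁ᵢ = aᵢ+bᵢ (exposed), n₀ᵢ = cᵢ+dᵢ (unexposed), nᵢ = n₁ᵢ+n₀ᵢ.
Stratum 1 (Site A): n₁ = 392, n₀ = 360, n = 752; a·n₀/n = 47·360/752 = 22.5000; c·n₁/n = 82·392/752 = 42.7447
Stratum 2 (Site B): n₁ = 104, n₀ = 309, n = 413; a·n₀/n = 66·309/413 = 49.3801; c·n₁/n = 160·104/413 = 40.2906
Stratum 3 (Site C): n₁ = 75, n₀ = 302, n = 377; a·n₀/n = 15·302/377 = 12.0159; c·n₁/n = 18·75/377 = 3.5809
RR_MH = (22.5000 + 49.3801 + 12.0159) / (42.7447 + 40.2906 + 3.5809) = 83.8961 / 86.6161 = 0.96860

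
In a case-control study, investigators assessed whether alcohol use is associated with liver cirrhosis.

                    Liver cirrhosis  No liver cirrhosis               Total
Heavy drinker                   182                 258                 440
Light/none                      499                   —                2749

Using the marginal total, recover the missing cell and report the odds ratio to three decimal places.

3.181

The missing cell is in the unexposed row: 2749 − 499 = 2250.
So a = 182, b = 258, c = 499, d = 2250.
OR = (a·d)/(b·c) = (182 × 2250) / (258 × 499) = 409500 / 128742 = 3.18078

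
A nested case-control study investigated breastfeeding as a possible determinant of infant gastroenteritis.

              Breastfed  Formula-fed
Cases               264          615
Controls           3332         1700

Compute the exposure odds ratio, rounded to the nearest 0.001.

0.219

Reading the table with exposure as columns: a = 264 (Breastfed, case), b = 3332 (Breastfed, non-case), c = 615 (Formula-fed, case), d = 1700.
OR = (a·d)/(b·c) = (264 × 1700) / (3332 × 615) = 448800 / 2049180 = 0.21901
Exposure is associated with lower odds of infant gastroenteritis (OR = 0.22 < 1).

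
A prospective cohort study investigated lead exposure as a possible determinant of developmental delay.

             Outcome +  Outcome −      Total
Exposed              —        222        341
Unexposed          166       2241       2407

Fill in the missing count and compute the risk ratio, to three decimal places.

5.060

The missing cell is in the exposed row: 341 − 222 = 119.
So a = 119, b = 222, c = 166, d = 2241.
RR = [a/(a+b)] / [c/(c+d)] = (119/341) / (166/2407) = 0.34897/0.06897 = 5.06012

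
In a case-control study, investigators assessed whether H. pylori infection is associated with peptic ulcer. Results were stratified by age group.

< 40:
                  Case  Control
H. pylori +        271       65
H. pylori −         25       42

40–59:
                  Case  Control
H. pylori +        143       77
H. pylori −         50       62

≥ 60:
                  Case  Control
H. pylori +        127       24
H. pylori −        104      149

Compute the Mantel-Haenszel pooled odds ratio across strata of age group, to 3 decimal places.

OR_MH = Σ(aᵢdᵢ/nᵢ) / Σ(bᵢcᵢ/nᵢ), where nᵢ is the stratum total.
Stratum 1 (< 40): n = 403; a·d/n = 271·42/403 = 28.2432; b·c/n = 65·25/403 = 4.0323
Stratum 2 (40–59): n = 332; a·d/n = 143·62/332 = 26.7048; b·c/n = 77·50/332 = 11.5964
Stratum 3 (≥ 60): n = 404; a·d/n = 127·149/404 = 46.8391; b·c/n = 24·104/404 = 6.1782
OR_MH = (28.2432 + 26.7048 + 46.8391) / (4.0323 + 11.5964 + 6.1782) = 101.7871 / 21.8069 = 4.66766

4.668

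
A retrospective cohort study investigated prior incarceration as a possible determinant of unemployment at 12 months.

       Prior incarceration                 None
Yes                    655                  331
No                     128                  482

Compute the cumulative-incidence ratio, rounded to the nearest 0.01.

2.05

Reading the table with exposure as columns: a = 655 (Prior incarceration, case), b = 128 (Prior incarceration, non-case), c = 331 (None, case), d = 482.
Risk in exposed = 655/783 = 0.83653; risk in unexposed = 331/813 = 0.40713.
RR = 0.83653 / 0.40713 = 2.05467
The risk among the exposed is 2.05 times that among the unexposed.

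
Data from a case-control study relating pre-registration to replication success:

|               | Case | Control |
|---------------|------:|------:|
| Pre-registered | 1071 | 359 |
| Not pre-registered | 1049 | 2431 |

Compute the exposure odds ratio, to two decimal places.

Cells: a = 1071, b = 359, c = 1049, d = 2431.
OR = (a·d)/(b·c) = (1071 × 2431) / (359 × 1049) = 2603601 / 376591 = 6.91360
The odds of replication success are about 6.91 times as high in the pre-registered group.

6.91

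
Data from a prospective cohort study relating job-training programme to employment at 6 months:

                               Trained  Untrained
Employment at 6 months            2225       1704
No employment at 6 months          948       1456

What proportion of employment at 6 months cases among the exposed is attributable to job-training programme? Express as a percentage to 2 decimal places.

Reading the table with exposure as columns: a = 2225 (Trained, case), b = 948 (Trained, non-case), c = 1704 (Untrained, case), d = 1456.
Risk in exposed = 2225/3173 = 0.70123; risk in unexposed = 1704/3160 = 0.53924.
RR = 0.70123/0.53924 = 1.30040
AR% = (RR − 1)/RR × 100 = (1.30040 − 1)/1.30040 × 100 = 23.1007%

23.10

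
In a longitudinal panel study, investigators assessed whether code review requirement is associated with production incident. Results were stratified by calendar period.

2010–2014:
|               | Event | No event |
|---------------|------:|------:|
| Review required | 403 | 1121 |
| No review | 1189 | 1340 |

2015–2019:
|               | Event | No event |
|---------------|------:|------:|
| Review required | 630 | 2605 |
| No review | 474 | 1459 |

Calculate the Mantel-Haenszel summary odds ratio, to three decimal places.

OR_MH = Σ(aᵢdᵢ/nᵢ) / Σ(bᵢcᵢ/nᵢ), where nᵢ is the stratum total.
Stratum 1 (2010–2014): n = 4053; a·d/n = 403·1340/4053 = 133.2396; b·c/n = 1121·1189/4053 = 328.8599
Stratum 2 (2015–2019): n = 5168; a·d/n = 630·1459/5168 = 177.8580; b·c/n = 2605·474/5168 = 238.9261
OR_MH = (133.2396 + 177.8580) / (328.8599 + 238.9261) = 311.0975 / 567.7859 = 0.54791

0.548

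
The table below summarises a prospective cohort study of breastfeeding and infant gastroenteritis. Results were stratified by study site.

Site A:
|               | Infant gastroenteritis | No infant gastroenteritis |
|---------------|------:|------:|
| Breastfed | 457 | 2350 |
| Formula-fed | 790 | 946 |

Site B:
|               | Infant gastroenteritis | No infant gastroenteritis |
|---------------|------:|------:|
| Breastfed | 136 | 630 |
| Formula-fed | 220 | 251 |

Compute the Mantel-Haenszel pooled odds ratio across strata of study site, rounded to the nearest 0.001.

OR_MH = Σ(aᵢdᵢ/nᵢ) / Σ(bᵢcᵢ/nᵢ), where nᵢ is the stratum total.
Stratum 1 (Site A): n = 4543; a·d/n = 457·946/4543 = 95.1622; b·c/n = 2350·790/4543 = 408.6507
Stratum 2 (Site B): n = 1237; a·d/n = 136·251/1237 = 27.5958; b·c/n = 630·220/1237 = 112.0453
OR_MH = (95.1622 + 27.5958) / (408.6507 + 112.0453) = 122.7580 / 520.6959 = 0.23576

0.236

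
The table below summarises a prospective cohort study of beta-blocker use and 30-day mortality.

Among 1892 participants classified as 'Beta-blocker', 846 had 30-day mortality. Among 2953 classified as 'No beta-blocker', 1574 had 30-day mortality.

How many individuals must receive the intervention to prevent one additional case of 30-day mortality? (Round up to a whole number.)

12

Risk in treated group = 846/1892 = 0.44715; risk in control = 1574/2953 = 0.53302.
Absolute risk reduction = 0.53302 − 0.44715 = 0.08587
NNT = 1 / ARR = 1 / 0.08587 = 11.645 → round up → 12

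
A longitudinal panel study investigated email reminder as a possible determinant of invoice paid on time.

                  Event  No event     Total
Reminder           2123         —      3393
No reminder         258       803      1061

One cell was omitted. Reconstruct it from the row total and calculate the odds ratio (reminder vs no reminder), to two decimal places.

The missing cell is in the exposed row: 3393 − 2123 = 1270.
So a = 2123, b = 1270, c = 258, d = 803.
OR = (a·d)/(b·c) = (2123 × 803) / (1270 × 258) = 1704769 / 327660 = 5.20286

5.20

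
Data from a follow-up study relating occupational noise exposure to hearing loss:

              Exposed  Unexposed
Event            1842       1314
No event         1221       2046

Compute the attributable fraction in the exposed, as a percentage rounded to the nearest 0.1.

35.0

Reading the table with exposure as columns: a = 1842 (Exposed, case), b = 1221 (Exposed, non-case), c = 1314 (Unexposed, case), d = 2046.
Risk in exposed = 1842/3063 = 0.60137; risk in unexposed = 1314/3360 = 0.39107.
RR = 0.60137/0.39107 = 1.53775
AR% = (RR − 1)/RR × 100 = (1.53775 − 1)/1.53775 × 100 = 34.9700%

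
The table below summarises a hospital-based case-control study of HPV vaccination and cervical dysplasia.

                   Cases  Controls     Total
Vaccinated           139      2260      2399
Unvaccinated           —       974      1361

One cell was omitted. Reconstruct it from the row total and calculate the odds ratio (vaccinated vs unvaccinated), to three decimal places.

0.155

The missing cell is in the unexposed row: 1361 − 974 = 387.
So a = 139, b = 2260, c = 387, d = 974.
OR = (a·d)/(b·c) = (139 × 974) / (2260 × 387) = 135386 / 874620 = 0.15479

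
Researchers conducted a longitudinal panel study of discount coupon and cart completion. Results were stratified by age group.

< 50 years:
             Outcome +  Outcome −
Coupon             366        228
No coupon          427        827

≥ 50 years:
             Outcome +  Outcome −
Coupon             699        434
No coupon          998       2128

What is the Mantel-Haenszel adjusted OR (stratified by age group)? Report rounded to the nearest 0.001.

3.323

OR_MH = Σ(aᵢdᵢ/nᵢ) / Σ(bᵢcᵢ/nᵢ), where nᵢ is the stratum total.
Stratum 1 (< 50 years): n = 1848; a·d/n = 366·827/1848 = 163.7890; b·c/n = 228·427/1848 = 52.6818
Stratum 2 (≥ 50 years): n = 4259; a·d/n = 699·2128/4259 = 349.2538; b·c/n = 434·998/4259 = 101.6981
OR_MH = (163.7890 + 349.2538) / (52.6818 + 101.6981) = 513.0428 / 154.3799 = 3.32325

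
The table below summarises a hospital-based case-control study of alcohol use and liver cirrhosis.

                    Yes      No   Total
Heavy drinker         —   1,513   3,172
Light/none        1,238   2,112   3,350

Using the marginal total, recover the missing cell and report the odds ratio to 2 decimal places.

1.87

The missing cell is in the exposed row: 3172 − 1513 = 1659.
So a = 1659, b = 1513, c = 1238, d = 2112.
OR = (a·d)/(b·c) = (1659 × 2112) / (1513 × 1238) = 3503808 / 1873094 = 1.87060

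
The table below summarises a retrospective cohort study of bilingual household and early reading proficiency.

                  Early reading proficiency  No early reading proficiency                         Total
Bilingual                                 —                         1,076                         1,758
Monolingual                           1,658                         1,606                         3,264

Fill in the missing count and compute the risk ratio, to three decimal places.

0.764

The missing cell is in the exposed row: 1758 − 1076 = 682.
So a = 682, b = 1076, c = 1658, d = 1606.
RR = [a/(a+b)] / [c/(c+d)] = (682/1758) / (1658/3264) = 0.38794/0.50797 = 0.76371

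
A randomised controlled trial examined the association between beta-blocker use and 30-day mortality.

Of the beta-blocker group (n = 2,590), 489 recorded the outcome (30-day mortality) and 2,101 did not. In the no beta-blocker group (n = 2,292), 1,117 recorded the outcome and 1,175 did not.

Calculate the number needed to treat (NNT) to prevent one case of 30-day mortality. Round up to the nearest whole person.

Risk in treated group = 489/2590 = 0.18880; risk in control = 1117/2292 = 0.48735.
Absolute risk reduction = 0.48735 − 0.18880 = 0.29854
NNT = 1 / ARR = 1 / 0.29854 = 3.350 → round up → 4

4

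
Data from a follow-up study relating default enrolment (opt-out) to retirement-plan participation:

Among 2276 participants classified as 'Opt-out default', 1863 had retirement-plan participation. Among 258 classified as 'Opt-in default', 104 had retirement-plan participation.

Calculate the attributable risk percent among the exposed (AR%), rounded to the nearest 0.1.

50.8

From the description: a = 1863, b = 413, c = 104, d = 154.
Risk in exposed = 1863/2276 = 0.81854; risk in unexposed = 104/258 = 0.40310.
RR = 0.81854/0.40310 = 2.03061
AR% = (RR − 1)/RR × 100 = (2.03061 − 1)/2.03061 × 100 = 50.7538%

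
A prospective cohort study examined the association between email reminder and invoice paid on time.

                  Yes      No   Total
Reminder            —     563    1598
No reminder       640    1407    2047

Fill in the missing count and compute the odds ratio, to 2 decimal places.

The missing cell is in the exposed row: 1598 − 563 = 1035.
So a = 1035, b = 563, c = 640, d = 1407.
OR = (a·d)/(b·c) = (1035 × 1407) / (563 × 640) = 1456245 / 360320 = 4.04153

4.04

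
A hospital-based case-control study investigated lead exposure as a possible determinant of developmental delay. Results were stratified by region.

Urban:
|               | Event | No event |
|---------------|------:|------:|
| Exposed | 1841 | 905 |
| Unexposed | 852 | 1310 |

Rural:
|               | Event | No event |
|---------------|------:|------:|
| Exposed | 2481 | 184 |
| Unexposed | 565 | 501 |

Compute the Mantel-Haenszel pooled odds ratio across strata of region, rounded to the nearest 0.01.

OR_MH = Σ(aᵢdᵢ/nᵢ) / Σ(bᵢcᵢ/nᵢ), where nᵢ is the stratum total.
Stratum 1 (Urban): n = 4908; a·d/n = 1841·1310/4908 = 491.3835; b·c/n = 905·852/4908 = 157.1027
Stratum 2 (Rural): n = 3731; a·d/n = 2481·501/3731 = 333.1496; b·c/n = 184·565/3731 = 27.8638
OR_MH = (491.3835 + 333.1496) / (157.1027 + 27.8638) = 824.5330 / 184.9665 = 4.45774

4.46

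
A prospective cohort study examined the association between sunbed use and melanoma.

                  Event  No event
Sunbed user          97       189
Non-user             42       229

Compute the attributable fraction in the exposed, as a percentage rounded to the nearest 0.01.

54.30

Cells: a = 97, b = 189, c = 42, d = 229.
Risk in exposed = 97/286 = 0.33916; risk in unexposed = 42/271 = 0.15498.
RR = 0.33916/0.15498 = 2.18839
AR% = (RR − 1)/RR × 100 = (2.18839 − 1)/2.18839 × 100 = 54.3044%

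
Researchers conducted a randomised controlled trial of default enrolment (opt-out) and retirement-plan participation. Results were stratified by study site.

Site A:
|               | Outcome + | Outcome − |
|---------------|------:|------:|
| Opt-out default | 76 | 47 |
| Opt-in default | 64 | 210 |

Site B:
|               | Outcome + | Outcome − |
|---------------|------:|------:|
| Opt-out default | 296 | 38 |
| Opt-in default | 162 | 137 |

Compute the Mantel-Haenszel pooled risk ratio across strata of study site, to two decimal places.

RR_MH = Σ(aᵢ·n₀ᵢ/nᵢ) / Σ(cᵢ·n₁ᵢ/nᵢ), with n₁ᵢ = aᵢ+bᵢ (exposed), n₀ᵢ = cᵢ+dᵢ (unexposed), nᵢ = n₁ᵢ+n₀ᵢ.
Stratum 1 (Site A): n₁ = 123, n₀ = 274, n = 397; a·n₀/n = 76·274/397 = 52.4534; c·n₁/n = 64·123/397 = 19.8287
Stratum 2 (Site B): n₁ = 334, n₀ = 299, n = 633; a·n₀/n = 296·299/633 = 139.8167; c·n₁/n = 162·334/633 = 85.4787
RR_MH = (52.4534 + 139.8167) / (19.8287 + 85.4787) = 192.2701 / 105.3074 = 1.82580

1.83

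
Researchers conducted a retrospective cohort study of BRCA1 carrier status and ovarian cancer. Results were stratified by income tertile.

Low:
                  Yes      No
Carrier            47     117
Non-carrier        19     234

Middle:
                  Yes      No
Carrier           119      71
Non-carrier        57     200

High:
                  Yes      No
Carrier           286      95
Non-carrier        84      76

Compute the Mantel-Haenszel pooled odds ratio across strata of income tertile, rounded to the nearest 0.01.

4.11

OR_MH = Σ(aᵢdᵢ/nᵢ) / Σ(bᵢcᵢ/nᵢ), where nᵢ is the stratum total.
Stratum 1 (Low): n = 417; a·d/n = 47·234/417 = 26.3741; b·c/n = 117·19/417 = 5.3309
Stratum 2 (Middle): n = 447; a·d/n = 119·200/447 = 53.2438; b·c/n = 71·57/447 = 9.0537
Stratum 3 (High): n = 541; a·d/n = 286·76/541 = 40.1774; b·c/n = 95·84/541 = 14.7505
OR_MH = (26.3741 + 53.2438 + 40.1774) / (5.3309 + 9.0537 + 14.7505) = 119.7954 / 29.1351 = 4.11172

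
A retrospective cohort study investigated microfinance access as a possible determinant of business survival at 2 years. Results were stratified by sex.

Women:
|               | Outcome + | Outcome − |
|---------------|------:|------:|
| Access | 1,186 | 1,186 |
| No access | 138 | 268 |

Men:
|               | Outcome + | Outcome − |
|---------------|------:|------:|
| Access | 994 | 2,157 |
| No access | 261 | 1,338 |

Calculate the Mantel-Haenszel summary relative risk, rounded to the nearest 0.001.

1.746

RR_MH = Σ(aᵢ·n₀ᵢ/nᵢ) / Σ(cᵢ·n₁ᵢ/nᵢ), with n₁ᵢ = aᵢ+bᵢ (exposed), n₀ᵢ = cᵢ+dᵢ (unexposed), nᵢ = n₁ᵢ+n₀ᵢ.
Stratum 1 (Women): n₁ = 2372, n₀ = 406, n = 2778; a·n₀/n = 1186·406/2778 = 173.3319; c·n₁/n = 138·2372/2778 = 117.8315
Stratum 2 (Men): n₁ = 3151, n₀ = 1599, n = 4750; a·n₀/n = 994·1599/4750 = 334.6118; c·n₁/n = 261·3151/4750 = 173.1392
RR_MH = (173.3319 + 334.6118) / (117.8315 + 173.1392) = 507.9437 / 290.9707 = 1.74569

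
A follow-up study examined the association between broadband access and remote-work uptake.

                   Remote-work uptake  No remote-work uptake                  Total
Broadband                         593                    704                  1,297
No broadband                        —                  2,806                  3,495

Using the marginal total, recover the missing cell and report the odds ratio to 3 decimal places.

3.430

The missing cell is in the unexposed row: 3495 − 2806 = 689.
So a = 593, b = 704, c = 689, d = 2806.
OR = (a·d)/(b·c) = (593 × 2806) / (704 × 689) = 1663958 / 485056 = 3.43045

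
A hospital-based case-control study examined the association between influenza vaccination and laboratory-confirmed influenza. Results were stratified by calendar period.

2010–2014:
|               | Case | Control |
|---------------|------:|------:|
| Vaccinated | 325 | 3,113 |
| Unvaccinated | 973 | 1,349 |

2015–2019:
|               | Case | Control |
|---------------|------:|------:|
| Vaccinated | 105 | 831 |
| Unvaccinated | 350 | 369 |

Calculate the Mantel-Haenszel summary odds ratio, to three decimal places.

OR_MH = Σ(aᵢdᵢ/nᵢ) / Σ(bᵢcᵢ/nᵢ), where nᵢ is the stratum total.
Stratum 1 (2010–2014): n = 5760; a·d/n = 325·1349/5760 = 76.1155; b·c/n = 3113·973/5760 = 525.8592
Stratum 2 (2015–2019): n = 1655; a·d/n = 105·369/1655 = 23.4109; b·c/n = 831·350/1655 = 175.7402
OR_MH = (76.1155 + 23.4109) / (525.8592 + 175.7402) = 99.5263 / 701.5994 = 0.14186

0.142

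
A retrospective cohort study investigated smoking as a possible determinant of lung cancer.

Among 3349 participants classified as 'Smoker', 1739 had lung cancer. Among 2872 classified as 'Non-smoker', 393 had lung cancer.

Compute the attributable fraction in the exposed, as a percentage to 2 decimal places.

From the description: a = 1739, b = 1610, c = 393, d = 2479.
Risk in exposed = 1739/3349 = 0.51926; risk in unexposed = 393/2872 = 0.13684.
RR = 0.51926/0.13684 = 3.79469
AR% = (RR − 1)/RR × 100 = (3.79469 − 1)/3.79469 × 100 = 73.6474%

73.65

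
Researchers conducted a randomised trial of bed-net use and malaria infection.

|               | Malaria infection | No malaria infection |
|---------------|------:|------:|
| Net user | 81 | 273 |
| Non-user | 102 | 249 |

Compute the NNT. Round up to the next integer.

Risk in treated group = 81/354 = 0.22881; risk in control = 102/351 = 0.29060.
Absolute risk reduction = 0.29060 − 0.22881 = 0.06178
NNT = 1 / ARR = 1 / 0.06178 = 16.185 → round up → 17

17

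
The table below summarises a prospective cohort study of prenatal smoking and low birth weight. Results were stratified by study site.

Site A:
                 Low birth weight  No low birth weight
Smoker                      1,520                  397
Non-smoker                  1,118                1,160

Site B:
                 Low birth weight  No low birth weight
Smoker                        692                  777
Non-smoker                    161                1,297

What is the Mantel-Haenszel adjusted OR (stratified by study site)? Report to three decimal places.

4.894

OR_MH = Σ(aᵢdᵢ/nᵢ) / Σ(bᵢcᵢ/nᵢ), where nᵢ is the stratum total.
Stratum 1 (Site A): n = 4195; a·d/n = 1520·1160/4195 = 420.3099; b·c/n = 397·1118/4195 = 105.8036
Stratum 2 (Site B): n = 2927; a·d/n = 692·1297/2927 = 306.6361; b·c/n = 777·161/2927 = 42.7390
OR_MH = (420.3099 + 306.6361) / (105.8036 + 42.7390) = 726.9460 / 148.5426 = 4.89386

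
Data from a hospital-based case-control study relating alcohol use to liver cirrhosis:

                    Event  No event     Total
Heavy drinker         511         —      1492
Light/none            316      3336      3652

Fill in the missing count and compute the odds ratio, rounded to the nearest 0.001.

5.499

The missing cell is in the exposed row: 1492 − 511 = 981.
So a = 511, b = 981, c = 316, d = 3336.
OR = (a·d)/(b·c) = (511 × 3336) / (981 × 316) = 1704696 / 309996 = 5.49909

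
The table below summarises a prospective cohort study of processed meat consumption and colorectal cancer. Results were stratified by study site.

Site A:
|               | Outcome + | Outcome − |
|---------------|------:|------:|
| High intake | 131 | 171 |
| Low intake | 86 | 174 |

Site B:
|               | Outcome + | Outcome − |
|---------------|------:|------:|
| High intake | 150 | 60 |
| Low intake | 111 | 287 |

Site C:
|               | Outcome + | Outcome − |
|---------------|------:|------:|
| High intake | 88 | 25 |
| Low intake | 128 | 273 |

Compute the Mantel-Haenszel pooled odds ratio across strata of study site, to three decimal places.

3.647

OR_MH = Σ(aᵢdᵢ/nᵢ) / Σ(bᵢcᵢ/nᵢ), where nᵢ is the stratum total.
Stratum 1 (Site A): n = 562; a·d/n = 131·174/562 = 40.5587; b·c/n = 171·86/562 = 26.1673
Stratum 2 (Site B): n = 608; a·d/n = 150·287/608 = 70.8059; b·c/n = 60·111/608 = 10.9539
Stratum 3 (Site C): n = 514; a·d/n = 88·273/514 = 46.7393; b·c/n = 25·128/514 = 6.2257
OR_MH = (40.5587 + 70.8059 + 46.7393) / (26.1673 + 10.9539 + 6.2257) = 158.1039 / 43.3469 = 3.64741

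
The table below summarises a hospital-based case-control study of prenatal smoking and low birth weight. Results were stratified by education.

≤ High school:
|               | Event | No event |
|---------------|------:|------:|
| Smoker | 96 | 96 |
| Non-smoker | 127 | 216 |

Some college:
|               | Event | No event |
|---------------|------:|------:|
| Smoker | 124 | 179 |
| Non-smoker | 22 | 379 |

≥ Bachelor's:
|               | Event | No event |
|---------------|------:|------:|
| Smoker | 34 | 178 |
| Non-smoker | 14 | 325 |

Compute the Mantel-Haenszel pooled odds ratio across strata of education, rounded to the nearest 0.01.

3.82

OR_MH = Σ(aᵢdᵢ/nᵢ) / Σ(bᵢcᵢ/nᵢ), where nᵢ is the stratum total.
Stratum 1 (≤ High school): n = 535; a·d/n = 96·216/535 = 38.7589; b·c/n = 96·127/535 = 22.7888
Stratum 2 (Some college): n = 704; a·d/n = 124·379/704 = 66.7557; b·c/n = 179·22/704 = 5.5938
Stratum 3 (≥ Bachelor's): n = 551; a·d/n = 34·325/551 = 20.0544; b·c/n = 178·14/551 = 4.5227
OR_MH = (38.7589 + 66.7557 + 20.0544) / (22.7888 + 5.5938 + 4.5227) = 125.5690 / 32.9052 = 3.81608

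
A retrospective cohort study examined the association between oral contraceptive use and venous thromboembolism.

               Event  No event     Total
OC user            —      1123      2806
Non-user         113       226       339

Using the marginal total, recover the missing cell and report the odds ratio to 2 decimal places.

The missing cell is in the exposed row: 2806 − 1123 = 1683.
So a = 1683, b = 1123, c = 113, d = 226.
OR = (a·d)/(b·c) = (1683 × 226) / (1123 × 113) = 380358 / 126899 = 2.99733

3.00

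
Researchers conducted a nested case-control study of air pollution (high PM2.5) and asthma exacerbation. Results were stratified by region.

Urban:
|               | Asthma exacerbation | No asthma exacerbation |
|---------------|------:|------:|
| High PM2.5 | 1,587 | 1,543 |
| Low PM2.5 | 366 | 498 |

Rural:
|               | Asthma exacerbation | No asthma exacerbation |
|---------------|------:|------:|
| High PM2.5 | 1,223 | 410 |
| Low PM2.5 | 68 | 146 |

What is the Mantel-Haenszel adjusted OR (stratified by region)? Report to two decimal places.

1.88

OR_MH = Σ(aᵢdᵢ/nᵢ) / Σ(bᵢcᵢ/nᵢ), where nᵢ is the stratum total.
Stratum 1 (Urban): n = 3994; a·d/n = 1587·498/3994 = 197.8783; b·c/n = 1543·366/3994 = 141.3966
Stratum 2 (Rural): n = 1847; a·d/n = 1223·146/1847 = 96.6746; b·c/n = 410·68/1847 = 15.0947
OR_MH = (197.8783 + 96.6746) / (141.3966 + 15.0947) = 294.5529 / 156.4913 = 1.88223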